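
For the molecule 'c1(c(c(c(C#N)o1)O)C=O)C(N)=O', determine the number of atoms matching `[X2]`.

Check the 13 heavy atoms by environment: 1× o (aromatic, X2) → match; 4× c (aromatic, X3) → no; 2× C (X3) → no; 2× O (X1) → no; 1× N (X3) → no; 1× C (X2) → match; 1× N (X1) → no; 1× O (X2) → match.
Summing the matching environments: 1 + 1 + 1 = 3 matching atoms.

3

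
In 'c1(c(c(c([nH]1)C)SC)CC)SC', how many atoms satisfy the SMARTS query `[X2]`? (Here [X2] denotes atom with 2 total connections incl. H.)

The query [X2] means: any atom with exactly two total connections (bonds + H).
Check the 12 heavy atoms by environment: 1× n (aromatic, X3) → no; 4× c (aromatic, X3) → no; 5× C (X4) → no; 2× S (X2) → match.
That gives 2 matching atoms.

2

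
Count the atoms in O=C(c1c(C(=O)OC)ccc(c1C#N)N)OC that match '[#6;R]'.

6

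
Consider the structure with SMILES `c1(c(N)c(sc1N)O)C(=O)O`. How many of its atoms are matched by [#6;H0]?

5

The query [#6;H0] means: any carbon with no attached hydrogen.
Check the 11 heavy atoms by environment: 1× s (aromatic, H0) → no; 4× c (aromatic, H0) → match; 1× C (H0) → match; 1× O (H0) → no; 2× O (H1) → no; 2× N (H2) → no.
Summing the matching environments: 4 + 1 = 5 matching atoms.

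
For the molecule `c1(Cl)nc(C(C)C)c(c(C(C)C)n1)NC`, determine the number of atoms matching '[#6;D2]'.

0

Check the 15 heavy atoms by environment: 2× n (aromatic, D2) → no; 4× c (aromatic, D3) → no; 1× Cl (D1) → no; 2× C (D3) → no; 5× C (D1) → no; 1× N (D2) → no.
No environment satisfies the query, so 0 matching atoms.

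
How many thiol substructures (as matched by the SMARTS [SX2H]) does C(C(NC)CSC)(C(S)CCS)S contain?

[SX2H] is the SMARTS for a thiol: an aliphatic sulfur with two connections, one being H.
The molecule carries 3 separate instances of a thiol (-SH) meeting every constraint; each maps to a distinct set of atoms, giving 3 matches.

3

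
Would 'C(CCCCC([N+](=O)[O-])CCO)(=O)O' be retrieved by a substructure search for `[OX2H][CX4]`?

Yes

The pattern [OX2H][CX4] describes a hydroxyl oxygen bound to an sp3 (X4) carbon — an aliphatic alcohol.
The molecule carries a hydroxyl group (-OH), whose atoms satisfy every constraint of the query, so the pattern matches.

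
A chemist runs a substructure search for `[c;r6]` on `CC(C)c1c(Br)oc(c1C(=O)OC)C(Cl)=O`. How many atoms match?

0

The query [c;r6] means: aromatic carbon that belongs to a six-membered ring.
Check the 16 heavy atoms by environment: 1× o (aromatic, in 5-ring) → no; 4× c (aromatic, in 5-ring) → no; 6× C (acyclic) → no; 3× O (acyclic) → no; 1× Cl (acyclic) → no; 1× Br (acyclic) → no.
No environment satisfies the query, so 0 matching atoms.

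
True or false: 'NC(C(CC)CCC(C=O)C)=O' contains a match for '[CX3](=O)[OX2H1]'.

False

The pattern [CX3](=O)[OX2H1] describes an sp2 carbon double-bonded to O and single-bonded to an -OH oxygen — a carboxylic acid.
The closest candidate here is an aldehyde (-CHO), but there is no singly-bonded oxygen on the carbonyl carbon. No other fragment satisfies the full query, so there is no match.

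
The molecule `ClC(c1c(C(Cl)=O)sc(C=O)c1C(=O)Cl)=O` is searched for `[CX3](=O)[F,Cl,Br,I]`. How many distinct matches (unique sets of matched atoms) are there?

3

[CX3](=O)[F,Cl,Br,I] is the SMARTS for an acyl halide: a carbonyl carbon bonded to a halogen.
The molecule carries 3 separate instances of an acyl chloride (-C(=O)Cl) meeting every constraint; each maps to a distinct set of atoms, giving 3 matches.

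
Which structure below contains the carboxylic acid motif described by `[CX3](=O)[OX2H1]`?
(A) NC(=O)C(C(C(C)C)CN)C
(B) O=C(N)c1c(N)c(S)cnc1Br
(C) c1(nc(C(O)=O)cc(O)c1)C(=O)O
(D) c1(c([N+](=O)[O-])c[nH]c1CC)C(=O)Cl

[CX3](=O)[OX2H1] describes an sp2 carbon double-bonded to O and single-bonded to an -OH oxygen (a carboxylic acid).
(A) has a primary amide (-C(=O)NH2) but the carbonyl is bonded to N, not to an -OH oxygen.
(B) has a primary amide (-C(=O)NH2) but the carbonyl is bonded to N, not to an -OH oxygen.
(C) contains a carboxylic acid group (-C(=O)OH), which satisfies every atom and bond constraint.
(D) has an acyl chloride (-C(=O)Cl) but the carbonyl is bonded to Cl, not to an -OH oxygen.
So the answer is (C).

C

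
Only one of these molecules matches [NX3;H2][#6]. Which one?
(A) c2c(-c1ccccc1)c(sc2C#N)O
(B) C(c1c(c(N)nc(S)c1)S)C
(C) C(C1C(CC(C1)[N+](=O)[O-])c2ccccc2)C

[NX3;H2][#6] describes a trivalent nitrogen with two H attached to carbon (a primary amine).
(A) has a nitrile (-C#N) but the nitrogen is NX1 (triple-bonded), not NX3 with two H.
(B) contains a primary amino group (-NH2), which satisfies every atom and bond constraint.
(C) has a nitro group (-[N+](=O)[O-]) but the nitrogen is [N+] with no H, not NX3H2.
So the answer is (B).

B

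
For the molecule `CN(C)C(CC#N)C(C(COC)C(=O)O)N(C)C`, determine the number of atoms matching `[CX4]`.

Check the 18 heavy atoms by environment: 10× C (X4) → match; 1× C (X2) → no; 1× N (X1) → no; 2× N (X3) → no; 2× O (X2) → no; 1× C (X3) → no; 1× O (X1) → no.
That gives 10 matching atoms.

10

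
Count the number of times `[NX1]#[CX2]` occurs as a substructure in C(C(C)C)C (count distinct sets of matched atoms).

0

[NX1]#[CX2] is the SMARTS for a nitrile: a nitrogen triple-bonded to a two-connected carbon.
No fragment in the molecule satisfies every constraint, giving 0 matches.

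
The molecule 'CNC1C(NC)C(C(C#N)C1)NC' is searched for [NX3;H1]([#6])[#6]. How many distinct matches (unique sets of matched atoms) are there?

3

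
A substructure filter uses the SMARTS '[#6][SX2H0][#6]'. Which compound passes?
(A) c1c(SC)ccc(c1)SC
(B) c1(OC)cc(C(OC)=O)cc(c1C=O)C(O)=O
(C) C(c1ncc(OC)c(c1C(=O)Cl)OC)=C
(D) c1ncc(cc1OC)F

A

[#6][SX2H0][#6] describes an aliphatic sulfur bridging two carbons with no H on the sulfur (a thioether).
(A) contains a methylthio ether (-SCH3), which satisfies every atom and bond constraint.
(B) has a methoxy ether (-OCH3) but the bridging atom is O, not S.
(C) has a methoxy ether (-OCH3) but the bridging atom is O, not S.
(D) has a methoxy ether (-OCH3) but the bridging atom is O, not S.
So the answer is (A).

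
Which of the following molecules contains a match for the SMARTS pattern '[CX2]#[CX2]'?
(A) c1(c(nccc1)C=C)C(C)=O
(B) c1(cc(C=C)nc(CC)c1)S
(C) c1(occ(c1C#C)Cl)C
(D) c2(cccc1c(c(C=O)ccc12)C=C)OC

[CX2]#[CX2] describes a carbon-carbon triple bond (an alkyne).
(A) has a vinyl group (-CH=CH2) but the C=C is a double bond; both carbons are CX3, not CX2.
(B) has a vinyl group (-CH=CH2) but the C=C is a double bond; both carbons are CX3, not CX2.
(C) contains an ethynyl group (-C#CH), which satisfies every atom and bond constraint.
(D) has a vinyl group (-CH=CH2) but the C=C is a double bond; both carbons are CX3, not CX2.
So the answer is (C).

C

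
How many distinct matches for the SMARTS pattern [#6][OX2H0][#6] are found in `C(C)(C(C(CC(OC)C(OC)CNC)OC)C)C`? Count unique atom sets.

[#6][OX2H0][#6] is the SMARTS for an ether: an aliphatic oxygen bridging two carbons with no H on the oxygen.
The molecule carries 3 separate instances of a methoxy ether (-OCH3) meeting every constraint; each maps to a distinct set of atoms, giving 3 matches.

3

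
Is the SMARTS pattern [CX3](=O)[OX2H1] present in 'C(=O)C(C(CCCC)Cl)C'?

No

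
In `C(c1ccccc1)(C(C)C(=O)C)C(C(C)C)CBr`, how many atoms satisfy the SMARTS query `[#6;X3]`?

The query [#6;X3] means: any carbon (aromatic or not) with three total connections.
Check the 18 heavy atoms by environment: 9× C (X4) → no; 1× Br (X1) → no; 1× C (X3) → match; 1× O (X1) → no; 6× c (aromatic, X3) → match.
Summing the matching environments: 1 + 6 = 7 matching atoms.

7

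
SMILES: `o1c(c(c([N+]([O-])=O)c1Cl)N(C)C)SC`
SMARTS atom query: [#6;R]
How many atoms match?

4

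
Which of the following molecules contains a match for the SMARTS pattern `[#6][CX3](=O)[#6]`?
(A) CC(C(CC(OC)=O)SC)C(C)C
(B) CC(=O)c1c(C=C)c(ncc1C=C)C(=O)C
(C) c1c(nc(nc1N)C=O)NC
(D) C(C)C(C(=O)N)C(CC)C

[#6][CX3](=O)[#6] describes a carbonyl carbon (no H) flanked by two carbons (a ketone).
(A) has a methyl-ester group (-C(=O)OCH3) but one neighbour of the carbonyl carbon is O, not C.
(B) contains an acetyl/ketone group (-C(=O)CH3), which satisfies every atom and bond constraint.
(C) has an aldehyde (-CHO) but the carbonyl carbon has H1, so it is not flanked by two carbons.
(D) has a primary amide (-C(=O)NH2) but one neighbour of the carbonyl carbon is N, not C.
So the answer is (B).

B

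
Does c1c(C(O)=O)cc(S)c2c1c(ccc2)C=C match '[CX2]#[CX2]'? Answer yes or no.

The pattern [CX2]#[CX2] describes a carbon-carbon triple bond — an alkyne.
The closest candidate here is a vinyl group (-CH=CH2), but the C=C is a double bond; both carbons are CX3, not CX2. No other fragment satisfies the full query, so there is no match.

No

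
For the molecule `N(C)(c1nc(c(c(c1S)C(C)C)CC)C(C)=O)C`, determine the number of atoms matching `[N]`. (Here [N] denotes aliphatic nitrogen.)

The query [N] means: uppercase N matches aliphatic (non-aromatic) nitrogen only.
Check the 18 heavy atoms by environment: 1× n (aromatic) → no; 5× c (aromatic) → no; 9× C → no; 1× N → match; 1× O → no; 1× S → no.
That gives 1 matching atom.

1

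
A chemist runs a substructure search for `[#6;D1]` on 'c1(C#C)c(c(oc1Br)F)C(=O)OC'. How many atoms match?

2

The query [#6;D1] means: carbon bonded to exactly one heavy atom.
Check the 13 heavy atoms by environment: 1× o (aromatic, D2) → no; 4× c (aromatic, D3) → no; 1× C (D3) → no; 1× O (D1) → no; 1× O (D2) → no; 2× C (D1) → match; 1× C (D2) → no; 1× Br (D1) → no; 1× F (D1) → no.
That gives 2 matching atoms.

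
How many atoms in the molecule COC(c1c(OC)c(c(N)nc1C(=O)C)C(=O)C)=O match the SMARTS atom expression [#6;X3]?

The query [#6;X3] means: any carbon (aromatic or not) with three total connections.
Check the 19 heavy atoms by environment: 1× n (aromatic, X2) → no; 5× c (aromatic, X3) → match; 1× N (X3) → no; 2× O (X2) → no; 4× C (X4) → no; 3× C (X3) → match; 3× O (X1) → no.
Summing the matching environments: 5 + 3 = 8 matching atoms.

8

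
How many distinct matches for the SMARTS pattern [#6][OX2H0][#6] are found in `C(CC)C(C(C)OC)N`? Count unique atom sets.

[#6][OX2H0][#6] is the SMARTS for an ether: an aliphatic oxygen bridging two carbons with no H on the oxygen.
Exactly one fragment in the molecule meets all constraints, giving 1 match.

1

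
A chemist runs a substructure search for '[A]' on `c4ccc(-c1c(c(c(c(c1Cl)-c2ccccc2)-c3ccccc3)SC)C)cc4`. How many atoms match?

4

The query [A] means: A matches any aliphatic (non-aromatic) heavy atom.
Check the 28 heavy atoms by environment: 24× c (aromatic) → no; 1× Cl → match; 2× C → match; 1× S → match.
Summing the matching environments: 1 + 2 + 1 = 4 matching atoms.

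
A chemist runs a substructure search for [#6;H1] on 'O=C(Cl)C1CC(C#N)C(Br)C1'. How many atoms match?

3

The query [#6;H1] means: any carbon bearing exactly one hydrogen.
Check the 11 heavy atoms by environment: 2× C (H2) → no; 3× C (H1) → match; 1× Br (H0) → no; 2× C (H0) → no; 1× N (H0) → no; 1× O (H0) → no; 1× Cl (H0) → no.
That gives 3 matching atoms.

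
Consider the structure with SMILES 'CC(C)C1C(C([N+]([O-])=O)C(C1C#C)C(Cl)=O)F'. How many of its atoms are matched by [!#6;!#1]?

The query [!#6;!#1] means: not carbon and not hydrogen — any heteroatom.
Check the 17 heavy atoms by environment: 11× C → no; 2× O → match; 1× Cl → match; 1× F → match; 1× N (charge +1) → match; 1× O (charge -1) → match.
Summing the matching environments: 2 + 1 + 1 + 1 + 1 = 6 matching atoms.

6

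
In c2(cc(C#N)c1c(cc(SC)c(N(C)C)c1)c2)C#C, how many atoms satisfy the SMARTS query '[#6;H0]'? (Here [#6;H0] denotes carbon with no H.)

8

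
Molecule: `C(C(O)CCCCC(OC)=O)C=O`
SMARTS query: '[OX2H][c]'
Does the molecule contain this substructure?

The pattern [OX2H][c] describes a hydroxyl oxygen attached to an aromatic carbon — a phenol.
The closest candidate here is a hydroxyl group (-OH), but the -OH is on an aliphatic carbon, not an aromatic c. No other fragment satisfies the full query, so there is no match.

No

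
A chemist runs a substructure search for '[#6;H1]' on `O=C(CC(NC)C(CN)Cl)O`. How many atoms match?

Check the 11 heavy atoms by environment: 2× C (H2) → no; 2× C (H1) → match; 1× Cl (H0) → no; 1× N (H2) → no; 1× C (H0) → no; 1× O (H0) → no; 1× O (H1) → no; 1× N (H1) → no; 1× C (H3) → no.
That gives 2 matching atoms.

2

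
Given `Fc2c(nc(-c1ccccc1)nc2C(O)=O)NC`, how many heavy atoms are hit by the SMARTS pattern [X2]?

Check the 18 heavy atoms by environment: 2× n (aromatic, X2) → match; 10× c (aromatic, X3) → no; 1× F (X1) → no; 1× N (X3) → no; 1× C (X4) → no; 1× C (X3) → no; 1× O (X1) → no; 1× O (X2) → match.
Summing the matching environments: 2 + 1 = 3 matching atoms.

3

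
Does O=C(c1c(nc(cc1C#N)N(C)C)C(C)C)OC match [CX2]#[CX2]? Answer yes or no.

No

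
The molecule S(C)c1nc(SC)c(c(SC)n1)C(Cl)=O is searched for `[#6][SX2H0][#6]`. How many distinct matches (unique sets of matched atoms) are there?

3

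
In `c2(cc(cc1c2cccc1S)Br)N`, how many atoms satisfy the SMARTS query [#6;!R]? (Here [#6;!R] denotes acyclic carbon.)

The query [#6;!R] means: carbon not in any ring.
Check the 13 heavy atoms by environment: 10× c (aromatic, in 6-ring) → no; 1× S (acyclic) → no; 1× Br (acyclic) → no; 1× N (acyclic) → no.
No environment satisfies the query, so 0 matching atoms.

0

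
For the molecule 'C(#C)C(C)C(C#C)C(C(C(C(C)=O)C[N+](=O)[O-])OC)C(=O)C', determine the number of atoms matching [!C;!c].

6

The query [!C;!c] means: neither aliphatic nor aromatic carbon — same as [!#6].
Check the 22 heavy atoms by environment: 16× C → no; 4× O → match; 1× N (charge +1) → match; 1× O (charge -1) → match.
Summing the matching environments: 4 + 1 + 1 = 6 matching atoms.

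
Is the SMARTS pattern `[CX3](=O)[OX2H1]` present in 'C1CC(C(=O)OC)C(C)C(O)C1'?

No

The pattern [CX3](=O)[OX2H1] describes an sp2 carbon double-bonded to O and single-bonded to an -OH oxygen — a carboxylic acid.
The closest candidate here is a methyl-ester group (-C(=O)OCH3), but the singly-bonded O has no H (OX2H0, not OX2H1). No other fragment satisfies the full query, so there is no match.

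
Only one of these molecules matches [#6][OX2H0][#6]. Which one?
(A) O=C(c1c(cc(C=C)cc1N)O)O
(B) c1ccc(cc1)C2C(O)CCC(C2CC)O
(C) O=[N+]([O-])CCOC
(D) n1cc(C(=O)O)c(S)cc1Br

[#6][OX2H0][#6] describes an aliphatic oxygen bridging two carbons with no H on the oxygen (an ether).
(A) has a carboxylic acid group (-C(=O)OH) but the -OH oxygen has H1; the =O is OX1, not OX2.
(B) has a hydroxyl group (-OH) but the oxygen has H1, not H0 bridging two carbons.
(C) contains a methoxy ether (-OCH3), which satisfies every atom and bond constraint.
(D) has a carboxylic acid group (-C(=O)OH) but the -OH oxygen has H1; the =O is OX1, not OX2.
So the answer is (C).

C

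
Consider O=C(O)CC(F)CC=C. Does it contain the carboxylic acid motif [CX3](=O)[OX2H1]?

Yes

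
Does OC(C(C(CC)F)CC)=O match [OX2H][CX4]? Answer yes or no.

No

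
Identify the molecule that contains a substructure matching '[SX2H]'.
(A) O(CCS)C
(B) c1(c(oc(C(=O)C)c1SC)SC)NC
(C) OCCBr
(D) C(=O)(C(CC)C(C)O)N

A

[SX2H] describes an aliphatic sulfur with two connections, one being H (a thiol).
(A) contains a thiol (-SH), which satisfies every atom and bond constraint.
(B) has a methylthio ether (-SCH3) but the sulfur has H0 (bonded to two carbons), not H1.
(C) has a hydroxyl group (-OH) but it is an -OH, not an -SH.
(D) has a hydroxyl group (-OH) but it is an -OH, not an -SH.
So the answer is (A).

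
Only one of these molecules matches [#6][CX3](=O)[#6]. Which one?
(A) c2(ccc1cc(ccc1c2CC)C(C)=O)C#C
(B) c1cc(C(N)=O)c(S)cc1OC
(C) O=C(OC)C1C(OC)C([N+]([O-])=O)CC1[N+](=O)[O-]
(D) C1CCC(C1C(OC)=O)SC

A

[#6][CX3](=O)[#6] describes a carbonyl carbon (no H) flanked by two carbons (a ketone).
(A) contains an acetyl/ketone group (-C(=O)CH3), which satisfies every atom and bond constraint.
(B) has a primary amide (-C(=O)NH2) but one neighbour of the carbonyl carbon is N, not C.
(C) has a methyl-ester group (-C(=O)OCH3) but one neighbour of the carbonyl carbon is O, not C.
(D) has a methyl-ester group (-C(=O)OCH3) but one neighbour of the carbonyl carbon is O, not C.
So the answer is (A).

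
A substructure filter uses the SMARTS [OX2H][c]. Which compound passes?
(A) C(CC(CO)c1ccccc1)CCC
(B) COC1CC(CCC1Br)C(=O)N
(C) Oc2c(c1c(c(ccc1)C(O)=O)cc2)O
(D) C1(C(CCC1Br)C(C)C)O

C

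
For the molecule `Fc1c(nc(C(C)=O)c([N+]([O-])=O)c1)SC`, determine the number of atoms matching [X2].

Check the 15 heavy atoms by environment: 1× n (aromatic, X2) → match; 5× c (aromatic, X3) → no; 1× N (charge +1, X3) → no; 1× O (charge -1, X1) → no; 2× O (X1) → no; 1× F (X1) → no; 1× C (X3) → no; 2× C (X4) → no; 1× S (X2) → match.
Summing the matching environments: 1 + 1 = 2 matching atoms.

2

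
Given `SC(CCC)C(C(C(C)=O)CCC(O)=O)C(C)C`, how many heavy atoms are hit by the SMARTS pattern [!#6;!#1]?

4

The query [!#6;!#1] means: not carbon and not hydrogen — any heteroatom.
Check the 18 heavy atoms by environment: 14× C → no; 1× S → match; 3× O → match.
Summing the matching environments: 1 + 3 = 4 matching atoms.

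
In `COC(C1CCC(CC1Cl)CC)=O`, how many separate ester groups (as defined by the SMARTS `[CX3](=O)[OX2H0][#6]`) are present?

[CX3](=O)[OX2H0][#6] is the SMARTS for an ester: a carbonyl carbon bonded to an oxygen that is itself bonded to carbon (no H on that O).
Exactly one fragment in the molecule meets all constraints, giving 1 match.

1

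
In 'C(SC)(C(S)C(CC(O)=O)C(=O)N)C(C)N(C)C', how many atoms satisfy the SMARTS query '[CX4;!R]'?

9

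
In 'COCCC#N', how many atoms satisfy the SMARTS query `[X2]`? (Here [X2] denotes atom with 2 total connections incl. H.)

2

The query [X2] means: any atom with exactly two total connections (bonds + H).
Check the 6 heavy atoms by environment: 3× C (X4) → no; 1× O (X2) → match; 1× C (X2) → match; 1× N (X1) → no.
Summing the matching environments: 1 + 1 = 2 matching atoms.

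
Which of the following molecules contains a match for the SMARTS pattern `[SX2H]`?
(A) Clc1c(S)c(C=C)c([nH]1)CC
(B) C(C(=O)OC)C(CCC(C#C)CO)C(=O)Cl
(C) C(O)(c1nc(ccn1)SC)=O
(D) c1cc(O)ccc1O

A

[SX2H] describes an aliphatic sulfur with two connections, one being H (a thiol).
(A) contains a thiol (-SH), which satisfies every atom and bond constraint.
(B) has a hydroxyl group (-OH) but it is an -OH, not an -SH.
(C) has a methylthio ether (-SCH3) but the sulfur has H0 (bonded to two carbons), not H1.
(D) has a hydroxyl group (-OH) but it is an -OH, not an -SH.
So the answer is (A).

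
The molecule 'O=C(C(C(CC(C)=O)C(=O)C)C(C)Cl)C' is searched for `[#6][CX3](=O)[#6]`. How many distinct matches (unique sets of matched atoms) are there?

3

[#6][CX3](=O)[#6] is the SMARTS for a ketone: a carbonyl carbon (no H) flanked by two carbons.
The molecule carries 3 separate instances of an acetyl/ketone group (-C(=O)CH3) meeting every constraint; each maps to a distinct set of atoms, giving 3 matches.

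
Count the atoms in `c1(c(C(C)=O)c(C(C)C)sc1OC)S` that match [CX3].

The query [CX3] means: C with X3: aliphatic carbon with exactly 3 total connections.
Check the 14 heavy atoms by environment: 1× s (aromatic, X2) → no; 4× c (aromatic, X3) → no; 1× C (X3) → match; 1× O (X1) → no; 5× C (X4) → no; 1× O (X2) → no; 1× S (X2) → no.
That gives 1 matching atom.

1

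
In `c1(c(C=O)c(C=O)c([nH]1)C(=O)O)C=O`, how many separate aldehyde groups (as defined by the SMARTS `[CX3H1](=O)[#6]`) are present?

3

[CX3H1](=O)[#6] is the SMARTS for an aldehyde: an sp2 carbon with one H, double-bonded to O and single-bonded to carbon.
The molecule carries 3 separate instances of an aldehyde (-CHO) meeting every constraint; each maps to a distinct set of atoms, giving 3 matches.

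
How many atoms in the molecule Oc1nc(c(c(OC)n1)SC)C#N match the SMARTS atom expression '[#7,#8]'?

5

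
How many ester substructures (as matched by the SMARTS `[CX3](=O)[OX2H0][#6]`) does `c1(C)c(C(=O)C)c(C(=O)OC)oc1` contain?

[CX3](=O)[OX2H0][#6] is the SMARTS for an ester: a carbonyl carbon bonded to an oxygen that is itself bonded to carbon (no H on that O).
Exactly one fragment in the molecule meets all constraints, giving 1 match.

1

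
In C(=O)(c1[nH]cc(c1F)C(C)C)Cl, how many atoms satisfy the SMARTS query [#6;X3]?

5

The query [#6;X3] means: any carbon (aromatic or not) with three total connections.
Check the 12 heavy atoms by environment: 1× n (aromatic, X3) → no; 4× c (aromatic, X3) → match; 1× F (X1) → no; 3× C (X4) → no; 1× C (X3) → match; 1× O (X1) → no; 1× Cl (X1) → no.
Summing the matching environments: 4 + 1 = 5 matching atoms.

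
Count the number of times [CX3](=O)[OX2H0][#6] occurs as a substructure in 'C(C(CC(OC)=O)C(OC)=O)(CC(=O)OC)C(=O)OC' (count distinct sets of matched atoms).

4

[CX3](=O)[OX2H0][#6] is the SMARTS for an ester: a carbonyl carbon bonded to an oxygen that is itself bonded to carbon (no H on that O).
The molecule carries 4 separate instances of a methyl-ester group (-C(=O)OCH3) meeting every constraint; each maps to a distinct set of atoms, giving 4 matches.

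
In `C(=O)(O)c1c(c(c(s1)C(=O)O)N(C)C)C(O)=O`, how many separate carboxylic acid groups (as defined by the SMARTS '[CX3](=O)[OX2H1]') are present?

[CX3](=O)[OX2H1] is the SMARTS for a carboxylic acid: an sp2 carbon double-bonded to O and single-bonded to an -OH oxygen.
The molecule carries 3 separate instances of a carboxylic acid group (-C(=O)OH) meeting every constraint; each maps to a distinct set of atoms, giving 3 matches.

3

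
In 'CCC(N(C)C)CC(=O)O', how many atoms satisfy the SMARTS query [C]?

7

Check the 10 heavy atoms by environment: 7× C → match; 1× N → no; 2× O → no.
That gives 7 matching atoms.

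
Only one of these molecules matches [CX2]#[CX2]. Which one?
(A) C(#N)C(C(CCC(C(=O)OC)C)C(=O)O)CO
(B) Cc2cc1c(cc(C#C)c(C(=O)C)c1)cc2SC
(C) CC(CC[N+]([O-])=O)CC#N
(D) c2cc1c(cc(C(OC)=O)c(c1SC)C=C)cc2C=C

B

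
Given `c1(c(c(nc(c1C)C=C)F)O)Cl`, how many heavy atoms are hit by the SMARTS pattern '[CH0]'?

The query [CH0] means: aliphatic carbon with no attached hydrogen.
Check the 12 heavy atoms by environment: 1× n (aromatic, H0) → no; 5× c (aromatic, H0) → no; 1× C (H3) → no; 1× F (H0) → no; 1× O (H1) → no; 1× C (H1) → no; 1× C (H2) → no; 1× Cl (H0) → no.
No environment satisfies the query, so 0 matching atoms.

0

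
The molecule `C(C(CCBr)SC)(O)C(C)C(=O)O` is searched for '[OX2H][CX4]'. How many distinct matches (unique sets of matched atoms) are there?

1

[OX2H][CX4] is the SMARTS for an aliphatic alcohol: a hydroxyl oxygen bound to an sp3 (X4) carbon.
Exactly one fragment in the molecule meets all constraints, giving 1 match.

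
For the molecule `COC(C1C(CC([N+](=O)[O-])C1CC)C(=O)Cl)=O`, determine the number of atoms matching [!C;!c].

7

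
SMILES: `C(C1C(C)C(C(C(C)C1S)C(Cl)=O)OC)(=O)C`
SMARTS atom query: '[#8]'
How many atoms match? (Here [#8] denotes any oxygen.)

3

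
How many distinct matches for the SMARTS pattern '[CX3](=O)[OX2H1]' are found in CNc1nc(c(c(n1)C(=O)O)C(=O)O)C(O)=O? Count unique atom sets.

3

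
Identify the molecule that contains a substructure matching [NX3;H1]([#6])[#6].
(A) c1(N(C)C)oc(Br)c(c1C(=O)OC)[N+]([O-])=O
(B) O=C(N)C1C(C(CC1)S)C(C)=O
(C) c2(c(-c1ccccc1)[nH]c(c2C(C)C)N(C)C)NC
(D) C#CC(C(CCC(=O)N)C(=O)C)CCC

C

[NX3;H1]([#6])[#6] describes a trivalent nitrogen with one H, bonded to two carbons (a secondary amine).
(A) has a dimethylamino group (-N(CH3)2) but the nitrogen has H0, not H1.
(B) has a primary amide (-C(=O)NH2) but the -C(=O)NH2 nitrogen has H2, not H1.
(C) contains an N-methylamino group (-NHCH3), which satisfies every atom and bond constraint.
(D) has a primary amide (-C(=O)NH2) but the -C(=O)NH2 nitrogen has H2, not H1.
So the answer is (C).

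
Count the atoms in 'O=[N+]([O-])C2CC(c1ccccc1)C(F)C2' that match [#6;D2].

The query [#6;D2] means: any carbon bonded to exactly two heavy atoms.
Check the 15 heavy atoms by environment: 3× C (D3) → no; 2× C (D2) → match; 1× F (D1) → no; 1× N (charge +1, D3) → no; 1× O (charge -1, D1) → no; 1× O (D1) → no; 1× c (aromatic, D3) → no; 5× c (aromatic, D2) → match.
Summing the matching environments: 2 + 5 = 7 matching atoms.

7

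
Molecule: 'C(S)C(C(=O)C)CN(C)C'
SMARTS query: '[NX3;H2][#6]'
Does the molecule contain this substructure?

The pattern [NX3;H2][#6] describes a trivalent nitrogen with two H attached to carbon — a primary amine.
The closest candidate here is a dimethylamino group (-N(CH3)2), but the nitrogen has H0, not H2. No other fragment satisfies the full query, so there is no match.

No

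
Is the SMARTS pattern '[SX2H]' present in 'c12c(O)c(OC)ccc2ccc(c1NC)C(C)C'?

The pattern [SX2H] describes an aliphatic sulfur with two connections, one being H — a thiol.
The closest candidate here is a hydroxyl group (-OH), but it is an -OH, not an -SH. No other fragment satisfies the full query, so there is no match.

No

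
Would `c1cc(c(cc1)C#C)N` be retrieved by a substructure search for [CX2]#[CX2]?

Yes

The pattern [CX2]#[CX2] describes a carbon-carbon triple bond — an alkyne.
The molecule carries an ethynyl group (-C#CH), whose atoms satisfy every constraint of the query, so the pattern matches.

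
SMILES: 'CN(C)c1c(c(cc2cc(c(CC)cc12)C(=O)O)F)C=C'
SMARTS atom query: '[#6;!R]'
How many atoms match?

7

The query [#6;!R] means: carbon not in any ring.
Check the 21 heavy atoms by environment: 10× c (aromatic, in 6-ring) → no; 1× N (acyclic) → no; 7× C (acyclic) → match; 1× F (acyclic) → no; 2× O (acyclic) → no.
That gives 7 matching atoms.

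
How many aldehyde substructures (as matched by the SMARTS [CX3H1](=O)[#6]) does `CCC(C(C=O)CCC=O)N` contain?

2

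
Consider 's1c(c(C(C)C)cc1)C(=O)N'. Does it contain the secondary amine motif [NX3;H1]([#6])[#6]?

The pattern [NX3;H1]([#6])[#6] describes a trivalent nitrogen with one H, bonded to two carbons — a secondary amine.
The closest candidate here is a primary amide (-C(=O)NH2), but the -C(=O)NH2 nitrogen has H2, not H1. No other fragment satisfies the full query, so there is no match.

No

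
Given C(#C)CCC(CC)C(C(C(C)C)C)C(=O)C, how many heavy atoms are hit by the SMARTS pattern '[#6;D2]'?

4

Check the 16 heavy atoms by environment: 6× C (D1) → no; 5× C (D3) → no; 4× C (D2) → match; 1× O (D1) → no.
That gives 4 matching atoms.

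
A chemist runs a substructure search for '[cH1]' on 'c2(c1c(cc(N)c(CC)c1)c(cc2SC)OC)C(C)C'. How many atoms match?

3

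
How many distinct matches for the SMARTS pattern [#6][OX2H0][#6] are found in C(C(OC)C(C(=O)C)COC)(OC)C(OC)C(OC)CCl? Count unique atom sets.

5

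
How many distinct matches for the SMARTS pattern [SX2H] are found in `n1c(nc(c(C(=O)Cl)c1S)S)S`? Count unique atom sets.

3

[SX2H] is the SMARTS for a thiol: an aliphatic sulfur with two connections, one being H.
The molecule carries 3 separate instances of a thiol (-SH) meeting every constraint; each maps to a distinct set of atoms, giving 3 matches.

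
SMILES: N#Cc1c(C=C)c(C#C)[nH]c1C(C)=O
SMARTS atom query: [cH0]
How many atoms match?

4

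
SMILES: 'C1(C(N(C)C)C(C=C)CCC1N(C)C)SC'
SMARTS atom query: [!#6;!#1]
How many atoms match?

The query [!#6;!#1] means: not carbon and not hydrogen — any heteroatom.
Check the 16 heavy atoms by environment: 13× C → no; 2× N → match; 1× S → match.
Summing the matching environments: 2 + 1 = 3 matching atoms.

3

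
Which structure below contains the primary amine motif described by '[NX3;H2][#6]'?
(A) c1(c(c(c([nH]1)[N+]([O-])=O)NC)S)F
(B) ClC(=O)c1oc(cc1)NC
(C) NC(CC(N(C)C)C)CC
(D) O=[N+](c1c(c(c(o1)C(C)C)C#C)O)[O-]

C

[NX3;H2][#6] describes a trivalent nitrogen with two H attached to carbon (a primary amine).
(A) has a nitro group (-[N+](=O)[O-]) but the nitrogen is [N+] with no H, not NX3H2.
(B) has an N-methylamino group (-NHCH3) but the nitrogen bears two carbons and only one H (H1), not H2.
(C) contains a primary amino group (-NH2), which satisfies every atom and bond constraint.
(D) has a nitro group (-[N+](=O)[O-]) but the nitrogen is [N+] with no H, not NX3H2.
So the answer is (C).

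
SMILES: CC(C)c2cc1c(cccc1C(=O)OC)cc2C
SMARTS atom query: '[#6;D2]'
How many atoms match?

5

Check the 18 heavy atoms by environment: 5× c (aromatic, D3) → no; 5× c (aromatic, D2) → match; 4× C (D1) → no; 2× C (D3) → no; 1× O (D1) → no; 1× O (D2) → no.
That gives 5 matching atoms.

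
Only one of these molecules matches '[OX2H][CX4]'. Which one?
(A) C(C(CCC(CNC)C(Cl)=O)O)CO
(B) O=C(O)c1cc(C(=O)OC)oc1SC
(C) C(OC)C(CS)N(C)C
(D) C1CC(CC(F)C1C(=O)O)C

A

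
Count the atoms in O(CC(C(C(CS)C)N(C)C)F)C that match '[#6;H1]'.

Check the 13 heavy atoms by environment: 2× C (H2) → no; 3× C (H1) → match; 1× N (H0) → no; 4× C (H3) → no; 1× F (H0) → no; 1× S (H1) → no; 1× O (H0) → no.
That gives 3 matching atoms.

3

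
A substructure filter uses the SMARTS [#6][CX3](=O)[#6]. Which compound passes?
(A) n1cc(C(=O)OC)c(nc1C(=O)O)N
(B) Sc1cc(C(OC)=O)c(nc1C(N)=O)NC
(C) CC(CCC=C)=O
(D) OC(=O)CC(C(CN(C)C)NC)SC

C

[#6][CX3](=O)[#6] describes a carbonyl carbon (no H) flanked by two carbons (a ketone).
(A) has a carboxylic acid group (-C(=O)OH) but one neighbour of the carbonyl carbon is O, not C.
(B) has a primary amide (-C(=O)NH2) but one neighbour of the carbonyl carbon is N, not C.
(C) contains an acetyl/ketone group (-C(=O)CH3), which satisfies every atom and bond constraint.
(D) has a carboxylic acid group (-C(=O)OH) but one neighbour of the carbonyl carbon is O, not C.
So the answer is (C).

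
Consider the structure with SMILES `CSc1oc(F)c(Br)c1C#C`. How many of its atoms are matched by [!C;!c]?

4

Check the 11 heavy atoms by environment: 1× o (aromatic) → match; 4× c (aromatic) → no; 3× C → no; 1× F → match; 1× S → match; 1× Br → match.
Summing the matching environments: 1 + 1 + 1 + 1 = 4 matching atoms.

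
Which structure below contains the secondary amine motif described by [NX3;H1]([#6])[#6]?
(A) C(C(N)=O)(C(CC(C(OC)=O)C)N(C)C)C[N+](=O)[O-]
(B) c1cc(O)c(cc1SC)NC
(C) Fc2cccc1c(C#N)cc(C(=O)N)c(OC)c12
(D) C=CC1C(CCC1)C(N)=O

B

[NX3;H1]([#6])[#6] describes a trivalent nitrogen with one H, bonded to two carbons (a secondary amine).
(A) has a dimethylamino group (-N(CH3)2) but the nitrogen has H0, not H1.
(B) contains an N-methylamino group (-NHCH3), which satisfies every atom and bond constraint.
(C) has a primary amide (-C(=O)NH2) but the -C(=O)NH2 nitrogen has H2, not H1.
(D) has a primary amide (-C(=O)NH2) but the -C(=O)NH2 nitrogen has H2, not H1.
So the answer is (B).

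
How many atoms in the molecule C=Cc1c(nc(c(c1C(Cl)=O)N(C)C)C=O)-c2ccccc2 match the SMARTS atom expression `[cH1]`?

5

The query [cH1] means: aromatic carbon bearing exactly one hydrogen.
Check the 22 heavy atoms by environment: 1× n (aromatic, H0) → no; 6× c (aromatic, H0) → no; 2× C (H1) → no; 2× O (H0) → no; 1× N (H0) → no; 2× C (H3) → no; 1× C (H2) → no; 5× c (aromatic, H1) → match; 1× C (H0) → no; 1× Cl (H0) → no.
That gives 5 matching atoms.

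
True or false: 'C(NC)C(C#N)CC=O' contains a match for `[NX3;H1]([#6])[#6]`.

True

The pattern [NX3;H1]([#6])[#6] describes a trivalent nitrogen with one H, bonded to two carbons — a secondary amine.
The molecule carries an N-methylamino group (-NHCH3), whose atoms satisfy every constraint of the query, so the pattern matches.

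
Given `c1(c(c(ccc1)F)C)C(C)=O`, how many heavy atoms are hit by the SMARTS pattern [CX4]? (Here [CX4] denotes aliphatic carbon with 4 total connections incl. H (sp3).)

2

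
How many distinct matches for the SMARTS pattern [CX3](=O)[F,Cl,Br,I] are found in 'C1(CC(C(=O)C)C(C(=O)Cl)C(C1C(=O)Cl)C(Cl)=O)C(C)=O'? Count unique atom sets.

[CX3](=O)[F,Cl,Br,I] is the SMARTS for an acyl halide: a carbonyl carbon bonded to a halogen.
The molecule carries 3 separate instances of an acyl chloride (-C(=O)Cl) meeting every constraint; each maps to a distinct set of atoms, giving 3 matches.

3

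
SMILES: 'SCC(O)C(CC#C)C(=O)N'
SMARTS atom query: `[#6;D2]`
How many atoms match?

3

The query [#6;D2] means: any carbon bonded to exactly two heavy atoms.
Check the 11 heavy atoms by environment: 3× C (D2) → match; 3× C (D3) → no; 1× C (D1) → no; 2× O (D1) → no; 1× N (D1) → no; 1× S (D1) → no.
That gives 3 matching atoms.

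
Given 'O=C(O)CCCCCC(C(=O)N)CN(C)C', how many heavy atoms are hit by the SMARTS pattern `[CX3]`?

2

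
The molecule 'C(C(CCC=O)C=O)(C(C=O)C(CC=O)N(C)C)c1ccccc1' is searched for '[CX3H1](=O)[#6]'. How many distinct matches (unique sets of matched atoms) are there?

4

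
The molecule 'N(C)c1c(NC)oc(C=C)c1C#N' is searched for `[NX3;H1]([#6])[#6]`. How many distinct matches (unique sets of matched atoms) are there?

2

[NX3;H1]([#6])[#6] is the SMARTS for a secondary amine: a trivalent nitrogen with one H, bonded to two carbons.
The molecule carries 2 separate instances of an N-methylamino group (-NHCH3) meeting every constraint; each maps to a distinct set of atoms, giving 2 matches.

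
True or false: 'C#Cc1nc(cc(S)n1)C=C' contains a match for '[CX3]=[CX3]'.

The pattern [CX3]=[CX3] describes a non-aromatic C=C double bond between two sp2 carbons — an alkene.
The molecule carries a vinyl group (-CH=CH2), whose atoms satisfy every constraint of the query, so the pattern matches.

True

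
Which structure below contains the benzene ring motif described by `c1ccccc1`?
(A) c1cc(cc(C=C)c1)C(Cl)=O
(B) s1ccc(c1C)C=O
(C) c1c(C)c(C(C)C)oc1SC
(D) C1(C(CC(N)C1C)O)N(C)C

A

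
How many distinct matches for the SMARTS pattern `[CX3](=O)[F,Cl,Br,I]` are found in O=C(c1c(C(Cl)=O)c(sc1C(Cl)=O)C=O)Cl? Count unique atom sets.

3

[CX3](=O)[F,Cl,Br,I] is the SMARTS for an acyl halide: a carbonyl carbon bonded to a halogen.
The molecule carries 3 separate instances of an acyl chloride (-C(=O)Cl) meeting every constraint; each maps to a distinct set of atoms, giving 3 matches.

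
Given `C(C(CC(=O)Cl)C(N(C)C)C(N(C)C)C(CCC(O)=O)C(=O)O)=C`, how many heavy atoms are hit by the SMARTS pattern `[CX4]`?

11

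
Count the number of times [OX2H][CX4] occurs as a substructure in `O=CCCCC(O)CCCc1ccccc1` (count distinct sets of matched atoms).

1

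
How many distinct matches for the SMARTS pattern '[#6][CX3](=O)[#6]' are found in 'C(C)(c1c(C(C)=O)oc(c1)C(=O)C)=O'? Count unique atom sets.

3

[#6][CX3](=O)[#6] is the SMARTS for a ketone: a carbonyl carbon (no H) flanked by two carbons.
The molecule carries 3 separate instances of an acetyl/ketone group (-C(=O)CH3) meeting every constraint; each maps to a distinct set of atoms, giving 3 matches.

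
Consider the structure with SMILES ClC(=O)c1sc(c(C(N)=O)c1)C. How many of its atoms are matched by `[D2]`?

Check the 12 heavy atoms by environment: 1× s (aromatic, D2) → match; 3× c (aromatic, D3) → no; 1× c (aromatic, D2) → match; 2× C (D3) → no; 2× O (D1) → no; 1× N (D1) → no; 1× Cl (D1) → no; 1× C (D1) → no.
Summing the matching environments: 1 + 1 = 2 matching atoms.

2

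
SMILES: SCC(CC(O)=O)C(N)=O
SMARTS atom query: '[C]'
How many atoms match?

5

The query [C] means: uppercase C matches aliphatic (non-aromatic) carbon only.
Check the 10 heavy atoms by environment: 5× C → match; 3× O → no; 1× N → no; 1× S → no.
That gives 5 matching atoms.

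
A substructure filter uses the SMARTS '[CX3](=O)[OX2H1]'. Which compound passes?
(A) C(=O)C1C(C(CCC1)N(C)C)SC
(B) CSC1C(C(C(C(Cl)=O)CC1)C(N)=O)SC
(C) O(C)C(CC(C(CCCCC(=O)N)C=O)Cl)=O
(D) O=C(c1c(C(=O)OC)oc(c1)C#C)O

[CX3](=O)[OX2H1] describes an sp2 carbon double-bonded to O and single-bonded to an -OH oxygen (a carboxylic acid).
(A) has an aldehyde (-CHO) but there is no singly-bonded oxygen on the carbonyl carbon.
(B) has an acyl chloride (-C(=O)Cl) but the carbonyl is bonded to Cl, not to an -OH oxygen.
(C) has a primary amide (-C(=O)NH2) but the carbonyl is bonded to N, not to an -OH oxygen.
(D) contains a carboxylic acid group (-C(=O)OH), which satisfies every atom and bond constraint.
So the answer is (D).

D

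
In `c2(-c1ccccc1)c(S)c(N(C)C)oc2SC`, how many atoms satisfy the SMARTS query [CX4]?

3

The query [CX4] means: C with X4: aliphatic carbon with exactly 4 total connections (bonds + H).
Check the 17 heavy atoms by environment: 1× o (aromatic, X2) → no; 10× c (aromatic, X3) → no; 2× S (X2) → no; 3× C (X4) → match; 1× N (X3) → no.
That gives 3 matching atoms.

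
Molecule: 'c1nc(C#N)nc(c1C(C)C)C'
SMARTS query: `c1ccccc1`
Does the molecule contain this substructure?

No

The pattern c1ccccc1 describes six aromatic carbons in a ring — a benzene ring.
The closest candidate here is a methyl group (-CH3), but no six-membered all-carbon aromatic ring is present. No other fragment satisfies the full query, so there is no match.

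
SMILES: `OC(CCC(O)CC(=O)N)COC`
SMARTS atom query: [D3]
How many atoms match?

The query [D3] means: atom with exactly three heavy-atom neighbours.
Check the 13 heavy atoms by environment: 4× C (D2) → no; 3× C (D3) → match; 3× O (D1) → no; 1× N (D1) → no; 1× O (D2) → no; 1× C (D1) → no.
That gives 3 matching atoms.

3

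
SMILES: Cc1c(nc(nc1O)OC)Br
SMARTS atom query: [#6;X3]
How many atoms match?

4

Check the 11 heavy atoms by environment: 2× n (aromatic, X2) → no; 4× c (aromatic, X3) → match; 2× O (X2) → no; 2× C (X4) → no; 1× Br (X1) → no.
That gives 4 matching atoms.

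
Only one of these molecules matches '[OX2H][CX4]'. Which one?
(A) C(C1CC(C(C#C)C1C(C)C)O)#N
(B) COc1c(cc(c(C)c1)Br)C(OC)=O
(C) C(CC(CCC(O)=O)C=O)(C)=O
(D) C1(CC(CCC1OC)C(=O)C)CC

A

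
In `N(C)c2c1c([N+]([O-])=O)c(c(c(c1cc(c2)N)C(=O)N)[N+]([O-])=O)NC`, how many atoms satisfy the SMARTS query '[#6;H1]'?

2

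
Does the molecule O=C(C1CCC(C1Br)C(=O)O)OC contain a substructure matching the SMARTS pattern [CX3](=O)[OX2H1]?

The pattern [CX3](=O)[OX2H1] describes an sp2 carbon double-bonded to O and single-bonded to an -OH oxygen — a carboxylic acid.
The molecule carries a carboxylic acid group (-C(=O)OH), whose atoms satisfy every constraint of the query, so the pattern matches.

Yes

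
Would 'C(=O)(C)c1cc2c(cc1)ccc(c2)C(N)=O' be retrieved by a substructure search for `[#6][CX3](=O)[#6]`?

The pattern [#6][CX3](=O)[#6] describes a carbonyl carbon (no H) flanked by two carbons — a ketone.
The molecule carries an acetyl/ketone group (-C(=O)CH3), whose atoms satisfy every constraint of the query, so the pattern matches.

Yes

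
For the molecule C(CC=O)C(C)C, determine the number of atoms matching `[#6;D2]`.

3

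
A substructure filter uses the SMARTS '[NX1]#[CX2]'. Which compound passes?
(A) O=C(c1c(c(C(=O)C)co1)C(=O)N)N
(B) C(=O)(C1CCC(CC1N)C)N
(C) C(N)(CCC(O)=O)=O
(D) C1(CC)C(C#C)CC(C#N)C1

D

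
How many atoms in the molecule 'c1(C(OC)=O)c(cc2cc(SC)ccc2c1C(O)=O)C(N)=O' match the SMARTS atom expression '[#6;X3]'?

13

The query [#6;X3] means: any carbon (aromatic or not) with three total connections.
Check the 22 heavy atoms by environment: 10× c (aromatic, X3) → match; 3× C (X3) → match; 3× O (X1) → no; 1× N (X3) → no; 1× S (X2) → no; 2× C (X4) → no; 2× O (X2) → no.
Summing the matching environments: 10 + 3 = 13 matching atoms.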